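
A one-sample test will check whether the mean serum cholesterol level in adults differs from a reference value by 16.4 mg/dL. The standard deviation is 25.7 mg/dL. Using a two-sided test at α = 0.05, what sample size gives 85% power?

For a one-sample z-test, n = ((z_{α/2} + z_β)·σ/δ)².
z_{α/2} = 1.960 (two-sided α = 0.05); z_β = 1.036 (power 85% → β = 0.15).
n = (2.996 × 25.7 / 16.4)² = 22.04
Round up: n = 23.

n = 23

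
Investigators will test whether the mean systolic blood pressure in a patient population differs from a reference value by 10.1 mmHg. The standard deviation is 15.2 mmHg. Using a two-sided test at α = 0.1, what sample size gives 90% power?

20

For a one-sample z-test, n = ((z_{α/2} + z_β)·σ/δ)².
z_{α/2} = 1.645 (two-sided α = 0.1); z_β = 1.282 (power 90% → β = 0.1).
n = (2.927 × 15.2 / 10.1)² = 19.40
Round up: n = 20.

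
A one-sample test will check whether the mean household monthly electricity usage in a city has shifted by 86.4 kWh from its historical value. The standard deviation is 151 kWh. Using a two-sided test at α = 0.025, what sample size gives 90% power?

38

For a one-sample z-test, n = ((z_{α/2} + z_β)·σ/δ)².
z_{α/2} = 2.241 (two-sided α = 0.025); z_β = 1.282 (power 90% → β = 0.1).
n = (3.523 × 151 / 86.4)² = 37.91
Round up: n = 38.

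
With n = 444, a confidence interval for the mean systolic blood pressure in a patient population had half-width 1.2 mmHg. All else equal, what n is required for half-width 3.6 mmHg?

50

Margin of error scales as 1/√n, so n₂ = n₁·(E₁/E₂)².
n₂ = 444 × (1.2/3.6)² = 444 × 0.1111 = 49.33
Round up: n₂ = 50.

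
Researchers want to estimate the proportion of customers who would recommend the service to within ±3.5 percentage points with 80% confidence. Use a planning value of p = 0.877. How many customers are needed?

For a proportion with margin E = 0.035 at 80% confidence, z = 1.282.
n = p̂(1−p̂)(z/E)² = 0.877 × 0.123 × (1.282/0.035)² = 144.73
Round up: n = 145.

145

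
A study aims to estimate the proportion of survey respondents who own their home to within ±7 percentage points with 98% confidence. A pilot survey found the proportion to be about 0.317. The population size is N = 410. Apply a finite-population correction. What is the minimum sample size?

For a proportion with margin E = 0.07 at 98% confidence, z = 2.326.
n = p̂(1−p̂)(z/E)² = 0.317 × 0.683 × (2.326/0.07)² = 239.06 — call this n₀.
Finite-population correction with N = 410: n = n₀ / (1 + (n₀−1)/N) = 239.06 / 1.581 = 151.21
Round up: n = 152.

152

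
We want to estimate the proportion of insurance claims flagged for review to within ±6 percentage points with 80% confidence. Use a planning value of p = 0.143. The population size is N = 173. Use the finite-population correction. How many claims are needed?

n = 43

For a proportion with margin E = 0.06 at 80% confidence, z = 1.282.
n = p̂(1−p̂)(z/E)² = 0.143 × 0.857 × (1.282/0.06)² = 55.95 — call this n₀.
Finite-population correction with N = 173: n = n₀ / (1 + (n₀−1)/N) = 55.95 / 1.318 = 42.45
Round up: n = 43.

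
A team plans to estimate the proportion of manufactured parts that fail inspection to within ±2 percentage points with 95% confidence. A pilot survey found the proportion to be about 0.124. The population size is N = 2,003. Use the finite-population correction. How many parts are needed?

For a proportion with margin E = 0.02 at 95% confidence, z = 1.960.
n = p̂(1−p̂)(z/E)² = 0.124 × 0.876 × (1.960/0.02)² = 1043.22 — call this n₀.
Finite-population correction with N = 2,003: n = n₀ / (1 + (n₀−1)/N) = 1043.22 / 1.52 = 686.33
Round up: n = 687.

687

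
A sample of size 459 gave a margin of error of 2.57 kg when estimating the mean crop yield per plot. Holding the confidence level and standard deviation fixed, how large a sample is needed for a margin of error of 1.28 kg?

n = 1851

Margin of error scales as 1/√n, so n₂ = n₁·(E₁/E₂)².
n₂ = 459 × (2.57/1.28)² = 459 × 4.031 = 1850.23
Round up: n₂ = 1851.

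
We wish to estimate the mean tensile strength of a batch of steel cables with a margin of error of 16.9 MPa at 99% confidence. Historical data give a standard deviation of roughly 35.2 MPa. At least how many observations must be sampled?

29

For a mean, the margin of error is E = z·σ/√n, so n = (zσ/E)².
At 99% confidence, z = 2.576.
n = (2.576 × 35.2 / 16.9)² = 28.79
Round up: n = 29.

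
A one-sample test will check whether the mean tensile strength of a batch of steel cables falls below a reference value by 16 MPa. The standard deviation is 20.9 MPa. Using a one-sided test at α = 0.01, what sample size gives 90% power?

n = 23

For a one-sample z-test, n = ((z_α + z_β)·σ/δ)².
z_α = 2.326 (one-sided α = 0.01); z_β = 1.282 (power 90% → β = 0.1).
n = (3.608 × 20.9 / 16)² = 22.21
Round up: n = 23.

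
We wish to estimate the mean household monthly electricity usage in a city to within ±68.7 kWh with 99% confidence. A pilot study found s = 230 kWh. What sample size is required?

For a mean, the margin of error is E = z·σ/√n, so n = (zσ/E)².
At 99% confidence, z = 2.576.
n = (2.576 × 230 / 68.7)² = 74.38
Round up: n = 75.

75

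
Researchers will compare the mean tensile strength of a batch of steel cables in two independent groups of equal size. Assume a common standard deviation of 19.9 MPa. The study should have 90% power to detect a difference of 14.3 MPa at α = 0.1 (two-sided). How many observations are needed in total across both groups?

68 total

For two equal groups, n per group = 2·((z_{α/2} + z_β)·σ/δ)².
z_{α/2} = 1.645; z_β = 1.282 (power 90%).
n = 2 × (2.927 × 19.9 / 14.3)² = 2 × 16.59 = 33.18
Round up: n = 34 per group.
Total across both groups: 2 × 34 = 68.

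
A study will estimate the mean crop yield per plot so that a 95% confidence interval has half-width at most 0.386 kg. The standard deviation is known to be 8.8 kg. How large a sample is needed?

n = 1997

For a mean, the margin of error is E = z·σ/√n, so n = (zσ/E)².
At 95% confidence, z = 1.960.
n = (1.960 × 8.8 / 0.386)² = 1996.65
Round up: n = 1997.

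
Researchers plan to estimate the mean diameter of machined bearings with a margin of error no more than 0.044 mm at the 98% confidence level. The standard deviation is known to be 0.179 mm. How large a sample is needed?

90

For a mean, the margin of error is E = z·σ/√n, so n = (zσ/E)².
At 98% confidence, z = 2.326.
n = (2.326 × 0.179 / 0.044)² = 89.54
Round up: n = 90.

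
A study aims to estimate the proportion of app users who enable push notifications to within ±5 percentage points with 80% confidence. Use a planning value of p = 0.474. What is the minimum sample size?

164

For a proportion with margin E = 0.05 at 80% confidence, z = 1.282.
n = p̂(1−p̂)(z/E)² = 0.474 × 0.526 × (1.282/0.05)² = 163.91
Round up: n = 164.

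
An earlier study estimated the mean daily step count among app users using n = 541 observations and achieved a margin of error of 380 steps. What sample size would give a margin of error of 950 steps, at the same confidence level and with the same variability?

Margin of error scales as 1/√n, so n₂ = n₁·(E₁/E₂)².
n₂ = 541 × (380/950)² = 541 × 0.16 = 86.56
Round up: n₂ = 87.

87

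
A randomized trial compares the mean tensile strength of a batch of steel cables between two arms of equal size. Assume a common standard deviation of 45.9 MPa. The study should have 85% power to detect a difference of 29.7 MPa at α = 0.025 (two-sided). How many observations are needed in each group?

52 per group

For two equal groups, n per group = 2·((z_{α/2} + z_β)·σ/δ)².
z_{α/2} = 2.241; z_β = 1.036 (power 85%).
n = 2 × (3.277 × 45.9 / 29.7)² = 2 × 25.65 = 51.30
Round up: n = 52 per group.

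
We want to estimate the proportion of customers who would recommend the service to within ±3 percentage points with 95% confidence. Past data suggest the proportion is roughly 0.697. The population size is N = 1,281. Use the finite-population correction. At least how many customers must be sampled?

For a proportion with margin E = 0.03 at 95% confidence, z = 1.960.
n = p̂(1−p̂)(z/E)² = 0.697 × 0.303 × (1.960/0.03)² = 901.46 — call this n₀.
Finite-population correction with N = 1,281: n = n₀ / (1 + (n₀−1)/N) = 901.46 / 1.703 = 529.34
Round up: n = 530.

n = 530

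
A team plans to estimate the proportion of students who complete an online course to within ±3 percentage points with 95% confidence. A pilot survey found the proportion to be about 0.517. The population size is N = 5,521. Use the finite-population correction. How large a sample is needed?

For a proportion with margin E = 0.03 at 95% confidence, z = 1.960.
n = p̂(1−p̂)(z/E)² = 0.517 × 0.483 × (1.960/0.03)² = 1065.88 — call this n₀.
Finite-population correction with N = 5,521: n = n₀ / (1 + (n₀−1)/N) = 1065.88 / 1.193 = 893.45
Round up: n = 894.

894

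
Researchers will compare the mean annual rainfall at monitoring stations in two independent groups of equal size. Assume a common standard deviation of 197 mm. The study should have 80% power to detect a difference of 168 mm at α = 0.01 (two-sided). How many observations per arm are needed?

33 per group

For two equal groups, n per group = 2·((z_{α/2} + z_β)·σ/δ)².
z_{α/2} = 2.576; z_β = 0.842 (power 80%).
n = 2 × (3.418 × 197 / 168)² = 2 × 16.06 = 32.12
Round up: n = 33 per group.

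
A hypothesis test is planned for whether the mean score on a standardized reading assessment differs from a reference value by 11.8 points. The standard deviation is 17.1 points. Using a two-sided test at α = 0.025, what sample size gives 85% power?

23

For a one-sample z-test, n = ((z_{α/2} + z_β)·σ/δ)².
z_{α/2} = 2.241 (two-sided α = 0.025); z_β = 1.036 (power 85% → β = 0.15).
n = (3.277 × 17.1 / 11.8)² = 22.55
Round up: n = 23.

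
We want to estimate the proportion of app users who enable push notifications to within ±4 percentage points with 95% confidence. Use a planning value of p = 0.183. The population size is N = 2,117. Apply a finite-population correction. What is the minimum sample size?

For a proportion with margin E = 0.04 at 95% confidence, z = 1.960.
n = p̂(1−p̂)(z/E)² = 0.183 × 0.817 × (1.960/0.04)² = 358.98 — call this n₀.
Finite-population correction with N = 2,117: n = n₀ / (1 + (n₀−1)/N) = 358.98 / 1.169 = 307.08
Round up: n = 308.

n = 308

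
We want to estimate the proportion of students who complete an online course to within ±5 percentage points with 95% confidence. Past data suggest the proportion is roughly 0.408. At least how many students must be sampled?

For a proportion with margin E = 0.05 at 95% confidence, z = 1.960.
n = p̂(1−p̂)(z/E)² = 0.408 × 0.592 × (1.960/0.05)² = 371.15
Round up: n = 372.

372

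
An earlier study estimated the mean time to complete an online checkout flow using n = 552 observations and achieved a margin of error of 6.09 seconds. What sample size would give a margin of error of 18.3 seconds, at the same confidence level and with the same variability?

62

Margin of error scales as 1/√n, so n₂ = n₁·(E₁/E₂)².
n₂ = 552 × (6.09/18.3)² = 552 × 0.1107 = 61.11
Round up: n₂ = 62.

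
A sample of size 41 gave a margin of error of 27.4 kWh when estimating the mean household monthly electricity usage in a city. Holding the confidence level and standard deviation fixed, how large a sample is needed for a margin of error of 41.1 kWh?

19

Margin of error scales as 1/√n, so n₂ = n₁·(E₁/E₂)².
n₂ = 41 × (27.4/41.1)² = 41 × 0.4444 = 18.22
Round up: n₂ = 19.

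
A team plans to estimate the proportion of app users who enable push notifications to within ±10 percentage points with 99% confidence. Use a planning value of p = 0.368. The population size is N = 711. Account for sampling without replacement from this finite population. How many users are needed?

127

For a proportion with margin E = 0.1 at 99% confidence, z = 2.576.
n = p̂(1−p̂)(z/E)² = 0.368 × 0.632 × (2.576/0.1)² = 154.33 — call this n₀.
Finite-population correction with N = 711: n = n₀ / (1 + (n₀−1)/N) = 154.33 / 1.216 = 126.92
Round up: n = 127.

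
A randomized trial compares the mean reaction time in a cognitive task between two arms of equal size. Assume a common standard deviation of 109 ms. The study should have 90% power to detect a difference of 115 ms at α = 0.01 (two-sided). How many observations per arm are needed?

For two equal groups, n per group = 2·((z_{α/2} + z_β)·σ/δ)².
z_{α/2} = 2.576; z_β = 1.282 (power 90%).
n = 2 × (3.858 × 109 / 115)² = 2 × 13.37 = 26.74
Round up: n = 27 per group.

27 per group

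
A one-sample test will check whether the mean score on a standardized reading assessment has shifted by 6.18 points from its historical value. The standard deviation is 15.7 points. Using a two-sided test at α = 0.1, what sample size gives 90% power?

56

For a one-sample z-test, n = ((z_{α/2} + z_β)·σ/δ)².
z_{α/2} = 1.645 (two-sided α = 0.1); z_β = 1.282 (power 90% → β = 0.1).
n = (2.927 × 15.7 / 6.18)² = 55.29
Round up: n = 56.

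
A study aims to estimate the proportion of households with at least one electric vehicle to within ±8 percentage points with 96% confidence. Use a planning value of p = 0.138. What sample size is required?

79

For a proportion with margin E = 0.08 at 96% confidence, z = 2.054.
n = p̂(1−p̂)(z/E)² = 0.138 × 0.862 × (2.054/0.08)² = 78.42
Round up: n = 79.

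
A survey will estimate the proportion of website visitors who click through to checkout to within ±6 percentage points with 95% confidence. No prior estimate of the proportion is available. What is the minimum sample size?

For a proportion with margin E = 0.06 at 95% confidence, z = 1.960.
With no prior estimate, use p = 0.5, which maximizes p(1−p) at 0.25.
n = 0.25 × (z/E)² = 0.25 × (1.960/0.06)² = 266.78
Round up: n = 267.

267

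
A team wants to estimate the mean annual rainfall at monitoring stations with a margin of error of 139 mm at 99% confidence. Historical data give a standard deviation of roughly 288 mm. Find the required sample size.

For a mean, the margin of error is E = z·σ/√n, so n = (zσ/E)².
At 99% confidence, z = 2.576.
n = (2.576 × 288 / 139)² = 28.49
Round up: n = 29.

29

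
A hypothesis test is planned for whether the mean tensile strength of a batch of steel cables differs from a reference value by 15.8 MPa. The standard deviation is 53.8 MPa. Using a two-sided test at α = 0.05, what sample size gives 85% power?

105

For a one-sample z-test, n = ((z_{α/2} + z_β)·σ/δ)².
z_{α/2} = 1.960 (two-sided α = 0.05); z_β = 1.036 (power 85% → β = 0.15).
n = (2.996 × 53.8 / 15.8)² = 104.07
Round up: n = 105.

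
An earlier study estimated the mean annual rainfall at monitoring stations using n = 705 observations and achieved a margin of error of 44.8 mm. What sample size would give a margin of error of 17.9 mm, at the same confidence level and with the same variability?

Margin of error scales as 1/√n, so n₂ = n₁·(E₁/E₂)².
n₂ = 705 × (44.8/17.9)² = 705 × 6.264 = 4416.12
Round up: n₂ = 4417.

n = 4417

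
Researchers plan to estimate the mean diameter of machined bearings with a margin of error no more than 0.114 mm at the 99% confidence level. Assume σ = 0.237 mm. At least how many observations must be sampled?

For a mean, the margin of error is E = z·σ/√n, so n = (zσ/E)².
At 99% confidence, z = 2.576.
n = (2.576 × 0.237 / 0.114)² = 28.68
Round up: n = 29.

29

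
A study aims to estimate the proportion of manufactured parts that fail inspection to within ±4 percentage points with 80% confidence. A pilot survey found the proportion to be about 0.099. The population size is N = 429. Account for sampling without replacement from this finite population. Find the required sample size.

For a proportion with margin E = 0.04 at 80% confidence, z = 1.282.
n = p̂(1−p̂)(z/E)² = 0.099 × 0.901 × (1.282/0.04)² = 91.63 — call this n₀.
Finite-population correction with N = 429: n = n₀ / (1 + (n₀−1)/N) = 91.63 / 1.211 = 75.66
Round up: n = 76.

76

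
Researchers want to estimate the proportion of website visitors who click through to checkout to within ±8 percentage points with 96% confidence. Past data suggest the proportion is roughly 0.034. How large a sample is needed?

22

For a proportion with margin E = 0.08 at 96% confidence, z = 2.054.
n = p̂(1−p̂)(z/E)² = 0.034 × 0.966 × (2.054/0.08)² = 21.65
Round up: n = 22.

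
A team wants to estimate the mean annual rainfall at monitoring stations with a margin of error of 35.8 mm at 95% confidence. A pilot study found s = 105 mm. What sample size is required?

34

For a mean, the margin of error is E = z·σ/√n, so n = (zσ/E)².
At 95% confidence, z = 1.960.
n = (1.960 × 105 / 35.8)² = 33.05
Round up: n = 34.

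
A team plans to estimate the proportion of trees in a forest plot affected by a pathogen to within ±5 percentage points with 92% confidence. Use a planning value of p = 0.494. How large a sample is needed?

307

For a proportion with margin E = 0.05 at 92% confidence, z = 1.751.
n = p̂(1−p̂)(z/E)² = 0.494 × 0.506 × (1.751/0.05)² = 306.56
Round up: n = 307.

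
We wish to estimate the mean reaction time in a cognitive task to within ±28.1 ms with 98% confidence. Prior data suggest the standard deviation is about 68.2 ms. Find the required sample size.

32

For a mean, the margin of error is E = z·σ/√n, so n = (zσ/E)².
At 98% confidence, z = 2.326.
n = (2.326 × 68.2 / 28.1)² = 31.87
Round up: n = 32.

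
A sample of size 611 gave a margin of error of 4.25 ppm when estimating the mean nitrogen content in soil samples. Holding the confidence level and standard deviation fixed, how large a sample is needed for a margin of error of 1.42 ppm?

Margin of error scales as 1/√n, so n₂ = n₁·(E₁/E₂)².
n₂ = 611 × (4.25/1.42)² = 611 × 8.958 = 5473.34
Round up: n₂ = 5474.

5474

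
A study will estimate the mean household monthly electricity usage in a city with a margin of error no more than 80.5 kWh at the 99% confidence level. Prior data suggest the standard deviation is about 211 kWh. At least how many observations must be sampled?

For a mean, the margin of error is E = z·σ/√n, so n = (zσ/E)².
At 99% confidence, z = 2.576.
n = (2.576 × 211 / 80.5)² = 45.59
Round up: n = 46.

46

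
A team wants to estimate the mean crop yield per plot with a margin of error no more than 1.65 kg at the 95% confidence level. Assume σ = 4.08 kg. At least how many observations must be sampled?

24

For a mean, the margin of error is E = z·σ/√n, so n = (zσ/E)².
At 95% confidence, z = 1.960.
n = (1.960 × 4.08 / 1.65)² = 23.49
Round up: n = 24.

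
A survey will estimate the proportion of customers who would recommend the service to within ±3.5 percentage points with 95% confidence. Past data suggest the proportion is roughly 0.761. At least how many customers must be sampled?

571

For a proportion with margin E = 0.035 at 95% confidence, z = 1.960.
n = p̂(1−p̂)(z/E)² = 0.761 × 0.239 × (1.960/0.035)² = 570.37
Round up: n = 571.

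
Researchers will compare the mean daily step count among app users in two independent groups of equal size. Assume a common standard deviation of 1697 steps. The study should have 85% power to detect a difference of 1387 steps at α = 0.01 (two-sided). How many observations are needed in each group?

For two equal groups, n per group = 2·((z_{α/2} + z_β)·σ/δ)².
z_{α/2} = 2.576; z_β = 1.036 (power 85%).
n = 2 × (3.612 × 1697 / 1387)² = 2 × 19.53 = 39.06
Round up: n = 40 per group.

40 per group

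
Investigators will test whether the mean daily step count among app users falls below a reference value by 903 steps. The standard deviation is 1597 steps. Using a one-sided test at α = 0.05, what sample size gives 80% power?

n = 20

For a one-sample z-test, n = ((z_α + z_β)·σ/δ)².
z_α = 1.645 (one-sided α = 0.05); z_β = 0.842 (power 80% → β = 0.2).
n = (2.487 × 1597 / 903)² = 19.35
Round up: n = 20.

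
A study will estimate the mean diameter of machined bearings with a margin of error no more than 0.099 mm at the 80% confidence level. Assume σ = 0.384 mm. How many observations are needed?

25

For a mean, the margin of error is E = z·σ/√n, so n = (zσ/E)².
At 80% confidence, z = 1.282.
n = (1.282 × 0.384 / 0.099)² = 24.73
Round up: n = 25.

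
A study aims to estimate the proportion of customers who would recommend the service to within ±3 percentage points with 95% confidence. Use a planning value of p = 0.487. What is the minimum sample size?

For a proportion with margin E = 0.03 at 95% confidence, z = 1.960.
n = p̂(1−p̂)(z/E)² = 0.487 × 0.513 × (1.960/0.03)² = 1066.39
Round up: n = 1067.

n = 1067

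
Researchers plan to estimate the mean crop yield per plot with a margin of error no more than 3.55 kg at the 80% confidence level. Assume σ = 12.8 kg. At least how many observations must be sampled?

22

For a mean, the margin of error is E = z·σ/√n, so n = (zσ/E)².
At 80% confidence, z = 1.282.
n = (1.282 × 12.8 / 3.55)² = 21.37
Round up: n = 22.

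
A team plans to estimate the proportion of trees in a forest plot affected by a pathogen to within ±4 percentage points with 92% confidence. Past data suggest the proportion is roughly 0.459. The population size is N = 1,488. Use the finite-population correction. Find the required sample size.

For a proportion with margin E = 0.04 at 92% confidence, z = 1.751.
n = p̂(1−p̂)(z/E)² = 0.459 × 0.541 × (1.751/0.04)² = 475.84 — call this n₀.
Finite-population correction with N = 1,488: n = n₀ / (1 + (n₀−1)/N) = 475.84 / 1.319 = 360.76
Round up: n = 361.

n = 361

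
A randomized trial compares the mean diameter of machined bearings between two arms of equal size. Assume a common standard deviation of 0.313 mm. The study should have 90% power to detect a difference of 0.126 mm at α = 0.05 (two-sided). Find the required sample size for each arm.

130 per group

For two equal groups, n per group = 2·((z_{α/2} + z_β)·σ/δ)².
z_{α/2} = 1.960; z_β = 1.282 (power 90%).
n = 2 × (3.242 × 0.313 / 0.126)² = 2 × 64.86 = 129.72
Round up: n = 130 per group.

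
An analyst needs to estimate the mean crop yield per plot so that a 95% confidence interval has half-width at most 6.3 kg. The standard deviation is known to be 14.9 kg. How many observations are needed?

22

For a mean, the margin of error is E = z·σ/√n, so n = (zσ/E)².
At 95% confidence, z = 1.960.
n = (1.960 × 14.9 / 6.3)² = 21.49
Round up: n = 22.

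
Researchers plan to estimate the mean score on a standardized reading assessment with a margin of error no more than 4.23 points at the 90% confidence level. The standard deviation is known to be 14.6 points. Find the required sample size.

For a mean, the margin of error is E = z·σ/√n, so n = (zσ/E)².
At 90% confidence, z = 1.645.
n = (1.645 × 14.6 / 4.23)² = 32.24
Round up: n = 33.

n = 33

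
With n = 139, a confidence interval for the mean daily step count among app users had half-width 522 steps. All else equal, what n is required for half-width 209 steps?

n = 868

Margin of error scales as 1/√n, so n₂ = n₁·(E₁/E₂)².
n₂ = 139 × (522/209)² = 139 × 6.238 = 867.08
Round up: n₂ = 868.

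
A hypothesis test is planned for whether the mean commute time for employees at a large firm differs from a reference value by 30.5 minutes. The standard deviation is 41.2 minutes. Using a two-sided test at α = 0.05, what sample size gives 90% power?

For a one-sample z-test, n = ((z_{α/2} + z_β)·σ/δ)².
z_{α/2} = 1.960 (two-sided α = 0.05); z_β = 1.282 (power 90% → β = 0.1).
n = (3.242 × 41.2 / 30.5)² = 19.18
Round up: n = 20.

20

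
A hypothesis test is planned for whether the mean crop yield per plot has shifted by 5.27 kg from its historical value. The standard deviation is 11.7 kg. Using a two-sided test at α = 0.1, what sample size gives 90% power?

n = 43

For a one-sample z-test, n = ((z_{α/2} + z_β)·σ/δ)².
z_{α/2} = 1.645 (two-sided α = 0.1); z_β = 1.282 (power 90% → β = 0.1).
n = (2.927 × 11.7 / 5.27)² = 42.23
Round up: n = 43.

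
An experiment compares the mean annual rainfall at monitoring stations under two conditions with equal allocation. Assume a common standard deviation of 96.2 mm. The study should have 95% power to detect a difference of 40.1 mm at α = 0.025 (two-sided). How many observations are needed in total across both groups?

348 total

For two equal groups, n per group = 2·((z_{α/2} + z_β)·σ/δ)².
z_{α/2} = 2.241; z_β = 1.645 (power 95%).
n = 2 × (3.886 × 96.2 / 40.1)² = 2 × 86.91 = 173.82
Round up: n = 174 per group.
Total across both groups: 2 × 174 = 348.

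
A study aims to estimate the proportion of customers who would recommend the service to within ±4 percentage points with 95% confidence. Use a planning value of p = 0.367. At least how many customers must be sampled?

558

For a proportion with margin E = 0.04 at 95% confidence, z = 1.960.
n = p̂(1−p̂)(z/E)² = 0.367 × 0.633 × (1.960/0.04)² = 557.78
Round up: n = 558.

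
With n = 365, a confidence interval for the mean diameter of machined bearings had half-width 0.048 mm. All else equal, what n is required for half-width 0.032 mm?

Margin of error scales as 1/√n, so n₂ = n₁·(E₁/E₂)².
n₂ = 365 × (0.048/0.032)² = 365 × 2.25 = 821.25
Round up: n₂ = 822.

n = 822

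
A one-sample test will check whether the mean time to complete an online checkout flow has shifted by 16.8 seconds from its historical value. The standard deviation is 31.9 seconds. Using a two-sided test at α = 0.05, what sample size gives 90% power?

For a one-sample z-test, n = ((z_{α/2} + z_β)·σ/δ)².
z_{α/2} = 1.960 (two-sided α = 0.05); z_β = 1.282 (power 90% → β = 0.1).
n = (3.242 × 31.9 / 16.8)² = 37.90
Round up: n = 38.

n = 38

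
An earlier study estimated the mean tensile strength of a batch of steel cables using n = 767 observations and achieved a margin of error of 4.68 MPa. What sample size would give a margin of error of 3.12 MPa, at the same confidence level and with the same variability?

1726

Margin of error scales as 1/√n, so n₂ = n₁·(E₁/E₂)².
n₂ = 767 × (4.68/3.12)² = 767 × 2.25 = 1725.75
Round up: n₂ = 1726.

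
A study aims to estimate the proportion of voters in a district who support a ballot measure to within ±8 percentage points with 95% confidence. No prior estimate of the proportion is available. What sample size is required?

For a proportion with margin E = 0.08 at 95% confidence, z = 1.960.
With no prior estimate, use p = 0.5, which maximizes p(1−p) at 0.25.
n = 0.25 × (z/E)² = 0.25 × (1.960/0.08)² = 150.06
Round up: n = 151.

n = 151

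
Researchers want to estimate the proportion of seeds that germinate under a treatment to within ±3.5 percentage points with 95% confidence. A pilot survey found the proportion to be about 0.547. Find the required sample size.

For a proportion with margin E = 0.035 at 95% confidence, z = 1.960.
n = p̂(1−p̂)(z/E)² = 0.547 × 0.453 × (1.960/0.035)² = 777.07
Round up: n = 778.

n = 778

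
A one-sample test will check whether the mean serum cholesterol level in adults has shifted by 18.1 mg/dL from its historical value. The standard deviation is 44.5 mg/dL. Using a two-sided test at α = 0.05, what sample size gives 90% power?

For a one-sample z-test, n = ((z_{α/2} + z_β)·σ/δ)².
z_{α/2} = 1.960 (two-sided α = 0.05); z_β = 1.282 (power 90% → β = 0.1).
n = (3.242 × 44.5 / 18.1)² = 63.53
Round up: n = 64.

64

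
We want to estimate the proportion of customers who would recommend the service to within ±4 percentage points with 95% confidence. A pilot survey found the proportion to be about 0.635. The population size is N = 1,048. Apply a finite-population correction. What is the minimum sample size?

For a proportion with margin E = 0.04 at 95% confidence, z = 1.960.
n = p̂(1−p̂)(z/E)² = 0.635 × 0.365 × (1.960/0.04)² = 556.49 — call this n₀.
Finite-population correction with N = 1,048: n = n₀ / (1 + (n₀−1)/N) = 556.49 / 1.53 = 363.72
Round up: n = 364.

364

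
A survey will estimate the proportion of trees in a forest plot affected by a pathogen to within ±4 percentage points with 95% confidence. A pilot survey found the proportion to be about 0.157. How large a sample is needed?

For a proportion with margin E = 0.04 at 95% confidence, z = 1.960.
n = p̂(1−p̂)(z/E)² = 0.157 × 0.843 × (1.960/0.04)² = 317.77
Round up: n = 318.

318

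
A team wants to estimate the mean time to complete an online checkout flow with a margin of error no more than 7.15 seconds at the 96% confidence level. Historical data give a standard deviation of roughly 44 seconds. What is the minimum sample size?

For a mean, the margin of error is E = z·σ/√n, so n = (zσ/E)².
At 96% confidence, z = 2.054.
n = (2.054 × 44 / 7.15)² = 159.77
Round up: n = 160.

160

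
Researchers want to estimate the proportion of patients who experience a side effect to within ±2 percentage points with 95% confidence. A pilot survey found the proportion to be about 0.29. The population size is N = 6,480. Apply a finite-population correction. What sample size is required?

For a proportion with margin E = 0.02 at 95% confidence, z = 1.960.
n = p̂(1−p̂)(z/E)² = 0.29 × 0.71 × (1.960/0.02)² = 1977.46 — call this n₀.
Finite-population correction with N = 6,480: n = n₀ / (1 + (n₀−1)/N) = 1977.46 / 1.305 = 1515.30
Round up: n = 1516.

n = 1516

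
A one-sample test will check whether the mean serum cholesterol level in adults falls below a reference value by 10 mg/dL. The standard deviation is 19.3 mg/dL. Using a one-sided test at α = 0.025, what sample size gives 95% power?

49

For a one-sample z-test, n = ((z_α + z_β)·σ/δ)².
z_α = 1.960 (one-sided α = 0.025); z_β = 1.645 (power 95% → β = 0.05).
n = (3.605 × 19.3 / 10)² = 48.41
Round up: n = 49.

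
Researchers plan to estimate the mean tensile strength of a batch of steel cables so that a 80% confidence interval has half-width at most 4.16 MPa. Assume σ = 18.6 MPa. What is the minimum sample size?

For a mean, the margin of error is E = z·σ/√n, so n = (zσ/E)².
At 80% confidence, z = 1.282.
n = (1.282 × 18.6 / 4.16)² = 32.86
Round up: n = 33.

n = 33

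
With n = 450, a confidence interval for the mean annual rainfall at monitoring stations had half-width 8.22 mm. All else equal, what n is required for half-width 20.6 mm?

72

Margin of error scales as 1/√n, so n₂ = n₁·(E₁/E₂)².
n₂ = 450 × (8.22/20.6)² = 450 × 0.1592 = 71.64
Round up: n₂ = 72.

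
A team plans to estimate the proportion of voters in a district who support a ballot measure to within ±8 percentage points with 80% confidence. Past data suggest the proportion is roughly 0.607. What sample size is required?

62

For a proportion with margin E = 0.08 at 80% confidence, z = 1.282.
n = p̂(1−p̂)(z/E)² = 0.607 × 0.393 × (1.282/0.08)² = 61.26
Round up: n = 62.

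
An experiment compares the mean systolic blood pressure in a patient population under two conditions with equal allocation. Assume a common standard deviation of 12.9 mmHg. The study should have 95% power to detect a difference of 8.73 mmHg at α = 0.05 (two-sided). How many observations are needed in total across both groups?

For two equal groups, n per group = 2·((z_{α/2} + z_β)·σ/δ)².
z_{α/2} = 1.960; z_β = 1.645 (power 95%).
n = 2 × (3.605 × 12.9 / 8.73)² = 2 × 28.38 = 56.76
Round up: n = 57 per group.
Total across both groups: 2 × 57 = 114.

114 total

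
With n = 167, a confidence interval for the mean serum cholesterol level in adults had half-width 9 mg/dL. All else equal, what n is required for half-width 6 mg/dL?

Margin of error scales as 1/√n, so n₂ = n₁·(E₁/E₂)².
n₂ = 167 × (9/6)² = 167 × 2.25 = 375.75
Round up: n₂ = 376.

n = 376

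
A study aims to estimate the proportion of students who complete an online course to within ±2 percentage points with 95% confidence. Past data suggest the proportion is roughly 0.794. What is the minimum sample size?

For a proportion with margin E = 0.02 at 95% confidence, z = 1.960.
n = p̂(1−p̂)(z/E)² = 0.794 × 0.206 × (1.960/0.02)² = 1570.87
Round up: n = 1571.

n = 1571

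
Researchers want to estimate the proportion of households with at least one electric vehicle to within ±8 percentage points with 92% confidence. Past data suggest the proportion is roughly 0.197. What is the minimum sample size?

For a proportion with margin E = 0.08 at 92% confidence, z = 1.751.
n = p̂(1−p̂)(z/E)² = 0.197 × 0.803 × (1.751/0.08)² = 75.78
Round up: n = 76.

n = 76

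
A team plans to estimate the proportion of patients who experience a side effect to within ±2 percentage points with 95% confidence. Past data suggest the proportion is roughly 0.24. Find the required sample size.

For a proportion with margin E = 0.02 at 95% confidence, z = 1.960.
n = p̂(1−p̂)(z/E)² = 0.24 × 0.76 × (1.960/0.02)² = 1751.77
Round up: n = 1752.

1752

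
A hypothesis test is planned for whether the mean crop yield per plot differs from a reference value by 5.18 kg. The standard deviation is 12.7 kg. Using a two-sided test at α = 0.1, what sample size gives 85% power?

For a one-sample z-test, n = ((z_{α/2} + z_β)·σ/δ)².
z_{α/2} = 1.645 (two-sided α = 0.1); z_β = 1.036 (power 85% → β = 0.15).
n = (2.681 × 12.7 / 5.18)² = 43.21
Round up: n = 44.

44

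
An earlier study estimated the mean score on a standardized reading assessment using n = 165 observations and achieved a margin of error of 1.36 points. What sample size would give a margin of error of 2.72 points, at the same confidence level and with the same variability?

42

Margin of error scales as 1/√n, so n₂ = n₁·(E₁/E₂)².
n₂ = 165 × (1.36/2.72)² = 165 × 0.25 = 41.25
Round up: n₂ = 42.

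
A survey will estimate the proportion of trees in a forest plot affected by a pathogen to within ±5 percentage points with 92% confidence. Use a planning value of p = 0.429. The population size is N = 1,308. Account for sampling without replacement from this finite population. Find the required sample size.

For a proportion with margin E = 0.05 at 92% confidence, z = 1.751.
n = p̂(1−p̂)(z/E)² = 0.429 × 0.571 × (1.751/0.05)² = 300.42 — call this n₀.
Finite-population correction with N = 1,308: n = n₀ / (1 + (n₀−1)/N) = 300.42 / 1.229 = 244.44
Round up: n = 245.

n = 245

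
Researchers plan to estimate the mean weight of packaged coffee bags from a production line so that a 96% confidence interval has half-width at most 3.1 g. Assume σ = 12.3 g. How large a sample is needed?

67

For a mean, the margin of error is E = z·σ/√n, so n = (zσ/E)².
At 96% confidence, z = 2.054.
n = (2.054 × 12.3 / 3.1)² = 66.42
Round up: n = 67.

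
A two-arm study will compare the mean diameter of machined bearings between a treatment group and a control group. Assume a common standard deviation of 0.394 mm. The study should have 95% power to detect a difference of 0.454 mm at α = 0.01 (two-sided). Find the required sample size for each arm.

For two equal groups, n per group = 2·((z_{α/2} + z_β)·σ/δ)².
z_{α/2} = 2.576; z_β = 1.645 (power 95%).
n = 2 × (4.221 × 0.394 / 0.454)² = 2 × 13.42 = 26.84
Round up: n = 27 per group.

27 per group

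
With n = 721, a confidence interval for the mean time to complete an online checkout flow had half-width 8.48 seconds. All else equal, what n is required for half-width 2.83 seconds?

Margin of error scales as 1/√n, so n₂ = n₁·(E₁/E₂)².
n₂ = 721 × (8.48/2.83)² = 721 × 8.979 = 6473.86
Round up: n₂ = 6474.

n = 6474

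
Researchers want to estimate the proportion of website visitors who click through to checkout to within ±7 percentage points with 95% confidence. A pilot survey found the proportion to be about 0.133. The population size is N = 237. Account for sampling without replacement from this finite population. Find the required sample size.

66

For a proportion with margin E = 0.07 at 95% confidence, z = 1.960.
n = p̂(1−p̂)(z/E)² = 0.133 × 0.867 × (1.960/0.07)² = 90.40 — call this n₀.
Finite-population correction with N = 237: n = n₀ / (1 + (n₀−1)/N) = 90.40 / 1.377 = 65.65
Round up: n = 66.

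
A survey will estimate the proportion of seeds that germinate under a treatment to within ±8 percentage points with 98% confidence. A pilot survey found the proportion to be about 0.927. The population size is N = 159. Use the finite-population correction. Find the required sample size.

For a proportion with margin E = 0.08 at 98% confidence, z = 2.326.
n = p̂(1−p̂)(z/E)² = 0.927 × 0.073 × (2.326/0.08)² = 57.21 — call this n₀.
Finite-population correction with N = 159: n = n₀ / (1 + (n₀−1)/N) = 57.21 / 1.354 = 42.25
Round up: n = 43.

43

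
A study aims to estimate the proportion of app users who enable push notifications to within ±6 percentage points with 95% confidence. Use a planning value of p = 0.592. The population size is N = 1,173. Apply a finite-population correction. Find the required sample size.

For a proportion with margin E = 0.06 at 95% confidence, z = 1.960.
n = p̂(1−p̂)(z/E)² = 0.592 × 0.408 × (1.960/0.06)² = 257.75 — call this n₀.
Finite-population correction with N = 1,173: n = n₀ / (1 + (n₀−1)/N) = 257.75 / 1.219 = 211.44
Round up: n = 212.

212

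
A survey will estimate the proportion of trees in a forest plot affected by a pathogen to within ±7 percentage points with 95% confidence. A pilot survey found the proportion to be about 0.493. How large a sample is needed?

196

For a proportion with margin E = 0.07 at 95% confidence, z = 1.960.
n = p̂(1−p̂)(z/E)² = 0.493 × 0.507 × (1.960/0.07)² = 195.96
Round up: n = 196.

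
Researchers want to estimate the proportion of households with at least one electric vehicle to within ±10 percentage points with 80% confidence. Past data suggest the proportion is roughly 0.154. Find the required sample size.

22

For a proportion with margin E = 0.1 at 80% confidence, z = 1.282.
n = p̂(1−p̂)(z/E)² = 0.154 × 0.846 × (1.282/0.1)² = 21.41
Round up: n = 22.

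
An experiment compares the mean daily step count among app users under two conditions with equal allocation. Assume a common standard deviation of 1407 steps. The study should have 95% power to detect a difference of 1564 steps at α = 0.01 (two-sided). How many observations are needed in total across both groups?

For two equal groups, n per group = 2·((z_{α/2} + z_β)·σ/δ)².
z_{α/2} = 2.576; z_β = 1.645 (power 95%).
n = 2 × (4.221 × 1407 / 1564)² = 2 × 14.42 = 28.84
Round up: n = 29 per group.
Total across both groups: 2 × 29 = 58.

58 total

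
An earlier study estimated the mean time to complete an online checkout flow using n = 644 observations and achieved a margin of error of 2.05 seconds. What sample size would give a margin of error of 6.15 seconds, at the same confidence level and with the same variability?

n = 72

Margin of error scales as 1/√n, so n₂ = n₁·(E₁/E₂)².
n₂ = 644 × (2.05/6.15)² = 644 × 0.1111 = 71.55
Round up: n₂ = 72.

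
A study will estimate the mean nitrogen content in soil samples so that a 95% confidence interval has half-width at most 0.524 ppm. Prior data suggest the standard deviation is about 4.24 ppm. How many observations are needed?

For a mean, the margin of error is E = z·σ/√n, so n = (zσ/E)².
At 95% confidence, z = 1.960.
n = (1.960 × 4.24 / 0.524)² = 251.53
Round up: n = 252.

252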